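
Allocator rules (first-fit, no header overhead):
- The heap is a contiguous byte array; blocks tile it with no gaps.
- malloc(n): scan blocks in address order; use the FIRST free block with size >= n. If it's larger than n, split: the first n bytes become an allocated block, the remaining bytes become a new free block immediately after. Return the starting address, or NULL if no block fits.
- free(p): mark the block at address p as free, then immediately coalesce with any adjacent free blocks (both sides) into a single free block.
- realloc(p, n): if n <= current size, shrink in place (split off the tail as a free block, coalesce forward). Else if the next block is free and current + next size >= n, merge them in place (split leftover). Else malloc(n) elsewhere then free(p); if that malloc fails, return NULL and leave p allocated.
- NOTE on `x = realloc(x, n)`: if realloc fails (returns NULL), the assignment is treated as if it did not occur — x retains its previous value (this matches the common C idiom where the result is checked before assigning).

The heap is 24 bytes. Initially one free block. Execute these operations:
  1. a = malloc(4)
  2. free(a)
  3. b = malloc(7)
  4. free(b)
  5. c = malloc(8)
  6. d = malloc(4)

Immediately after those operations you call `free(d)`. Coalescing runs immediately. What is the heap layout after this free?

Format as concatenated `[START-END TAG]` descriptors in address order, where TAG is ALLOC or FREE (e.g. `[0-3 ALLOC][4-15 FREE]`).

Op 1: a = malloc(4) -> a = 0; heap: [0-3 ALLOC][4-23 FREE]
Op 2: free(a) -> (freed a); heap: [0-23 FREE]
Op 3: b = malloc(7) -> b = 0; heap: [0-6 ALLOC][7-23 FREE]
Op 4: free(b) -> (freed b); heap: [0-23 FREE]
Op 5: c = malloc(8) -> c = 0; heap: [0-7 ALLOC][8-23 FREE]
Op 6: d = malloc(4) -> d = 8; heap: [0-7 ALLOC][8-11 ALLOC][12-23 FREE]
free(d): d = 8 -> block [8-11 ALLOC]; mark free, coalesce with adjacent free neighbors -> [0-7 ALLOC][8-23 FREE]

Answer: [0-7 ALLOC][8-23 FREE]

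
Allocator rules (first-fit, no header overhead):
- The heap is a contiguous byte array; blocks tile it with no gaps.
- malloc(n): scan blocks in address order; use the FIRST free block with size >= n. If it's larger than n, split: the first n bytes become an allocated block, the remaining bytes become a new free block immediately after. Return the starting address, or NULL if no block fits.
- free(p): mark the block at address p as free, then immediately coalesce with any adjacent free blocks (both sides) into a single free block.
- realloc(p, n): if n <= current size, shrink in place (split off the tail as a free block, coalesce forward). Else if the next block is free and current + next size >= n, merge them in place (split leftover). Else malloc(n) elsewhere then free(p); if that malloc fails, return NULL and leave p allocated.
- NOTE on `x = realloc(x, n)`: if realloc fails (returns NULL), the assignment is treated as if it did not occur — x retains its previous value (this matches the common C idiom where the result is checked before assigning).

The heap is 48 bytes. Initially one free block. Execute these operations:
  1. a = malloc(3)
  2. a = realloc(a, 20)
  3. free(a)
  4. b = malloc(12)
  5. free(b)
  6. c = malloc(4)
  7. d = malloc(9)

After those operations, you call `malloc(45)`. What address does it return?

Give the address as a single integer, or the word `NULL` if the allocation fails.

Op 1: a = malloc(3) -> a = 0; heap: [0-2 ALLOC][3-47 FREE]
Op 2: a = realloc(a, 20) -> a = 0; heap: [0-19 ALLOC][20-47 FREE]
Op 3: free(a) -> (freed a); heap: [0-47 FREE]
Op 4: b = malloc(12) -> b = 0; heap: [0-11 ALLOC][12-47 FREE]
Op 5: free(b) -> (freed b); heap: [0-47 FREE]
Op 6: c = malloc(4) -> c = 0; heap: [0-3 ALLOC][4-47 FREE]
Op 7: d = malloc(9) -> d = 4; heap: [0-3 ALLOC][4-12 ALLOC][13-47 FREE]
malloc(45): first-fit scan over [0-3 ALLOC][4-12 ALLOC][13-47 FREE] -> NULL

Answer: NULL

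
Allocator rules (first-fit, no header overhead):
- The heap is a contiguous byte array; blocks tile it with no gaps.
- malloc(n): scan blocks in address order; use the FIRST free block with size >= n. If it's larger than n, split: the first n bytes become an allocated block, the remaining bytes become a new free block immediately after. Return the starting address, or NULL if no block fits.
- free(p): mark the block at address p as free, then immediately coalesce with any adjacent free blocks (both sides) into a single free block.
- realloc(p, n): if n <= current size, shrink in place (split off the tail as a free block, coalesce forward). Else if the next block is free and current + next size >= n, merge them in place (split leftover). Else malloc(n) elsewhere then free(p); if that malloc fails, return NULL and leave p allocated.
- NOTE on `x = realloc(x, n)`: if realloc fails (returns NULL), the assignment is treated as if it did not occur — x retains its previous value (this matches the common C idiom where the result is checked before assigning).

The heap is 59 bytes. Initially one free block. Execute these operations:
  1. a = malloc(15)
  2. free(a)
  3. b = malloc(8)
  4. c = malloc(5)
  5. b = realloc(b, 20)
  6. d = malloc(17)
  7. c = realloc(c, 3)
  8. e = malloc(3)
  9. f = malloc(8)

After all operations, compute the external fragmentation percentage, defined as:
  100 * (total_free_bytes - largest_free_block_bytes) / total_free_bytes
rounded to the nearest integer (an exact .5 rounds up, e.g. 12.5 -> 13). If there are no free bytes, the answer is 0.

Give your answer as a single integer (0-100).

Op 1: a = malloc(15) -> a = 0; heap: [0-14 ALLOC][15-58 FREE]
Op 2: free(a) -> (freed a); heap: [0-58 FREE]
Op 3: b = malloc(8) -> b = 0; heap: [0-7 ALLOC][8-58 FREE]
Op 4: c = malloc(5) -> c = 8; heap: [0-7 ALLOC][8-12 ALLOC][13-58 FREE]
Op 5: b = realloc(b, 20) -> b = 13; heap: [0-7 FREE][8-12 ALLOC][13-32 ALLOC][33-58 FREE]
Op 6: d = malloc(17) -> d = 33; heap: [0-7 FREE][8-12 ALLOC][13-32 ALLOC][33-49 ALLOC][50-58 FREE]
Op 7: c = realloc(c, 3) -> c = 8; heap: [0-7 FREE][8-10 ALLOC][11-12 FREE][13-32 ALLOC][33-49 ALLOC][50-58 FREE]
Op 8: e = malloc(3) -> e = 0; heap: [0-2 ALLOC][3-7 FREE][8-10 ALLOC][11-12 FREE][13-32 ALLOC][33-49 ALLOC][50-58 FREE]
Op 9: f = malloc(8) -> f = 50; heap: [0-2 ALLOC][3-7 FREE][8-10 ALLOC][11-12 FREE][13-32 ALLOC][33-49 ALLOC][50-57 ALLOC][58-58 FREE]
Free blocks: [5 2 1] total_free=8 largest=5 -> 100*(8-5)/8 = 300/8 = 37.5 -> rounds to 38

Answer: 38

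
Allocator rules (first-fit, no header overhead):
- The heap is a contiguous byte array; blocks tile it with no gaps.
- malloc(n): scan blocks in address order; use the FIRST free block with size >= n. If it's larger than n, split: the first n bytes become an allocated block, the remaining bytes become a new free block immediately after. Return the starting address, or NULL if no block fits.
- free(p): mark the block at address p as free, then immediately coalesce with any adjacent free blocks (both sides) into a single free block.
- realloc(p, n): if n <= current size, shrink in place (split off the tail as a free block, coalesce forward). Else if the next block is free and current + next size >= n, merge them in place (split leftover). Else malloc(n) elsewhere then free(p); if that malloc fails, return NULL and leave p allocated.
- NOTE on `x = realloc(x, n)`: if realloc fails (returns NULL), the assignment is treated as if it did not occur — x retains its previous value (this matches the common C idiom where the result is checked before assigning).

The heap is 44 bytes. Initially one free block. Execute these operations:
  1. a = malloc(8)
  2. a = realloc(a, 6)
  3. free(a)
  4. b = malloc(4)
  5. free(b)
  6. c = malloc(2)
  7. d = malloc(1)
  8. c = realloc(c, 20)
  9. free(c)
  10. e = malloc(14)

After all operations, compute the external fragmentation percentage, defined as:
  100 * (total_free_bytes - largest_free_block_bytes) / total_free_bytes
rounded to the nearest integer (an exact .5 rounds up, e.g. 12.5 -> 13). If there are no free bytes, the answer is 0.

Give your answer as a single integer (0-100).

Answer: 7

Derivation:
Op 1: a = malloc(8) -> a = 0; heap: [0-7 ALLOC][8-43 FREE]
Op 2: a = realloc(a, 6) -> a = 0; heap: [0-5 ALLOC][6-43 FREE]
Op 3: free(a) -> (freed a); heap: [0-43 FREE]
Op 4: b = malloc(4) -> b = 0; heap: [0-3 ALLOC][4-43 FREE]
Op 5: free(b) -> (freed b); heap: [0-43 FREE]
Op 6: c = malloc(2) -> c = 0; heap: [0-1 ALLOC][2-43 FREE]
Op 7: d = malloc(1) -> d = 2; heap: [0-1 ALLOC][2-2 ALLOC][3-43 FREE]
Op 8: c = realloc(c, 20) -> c = 3; heap: [0-1 FREE][2-2 ALLOC][3-22 ALLOC][23-43 FREE]
Op 9: free(c) -> (freed c); heap: [0-1 FREE][2-2 ALLOC][3-43 FREE]
Op 10: e = malloc(14) -> e = 3; heap: [0-1 FREE][2-2 ALLOC][3-16 ALLOC][17-43 FREE]
Free blocks: [2 27] total_free=29 largest=27 -> 100*(29-27)/29 = 200/29 ≈ 6.897 -> rounds to 7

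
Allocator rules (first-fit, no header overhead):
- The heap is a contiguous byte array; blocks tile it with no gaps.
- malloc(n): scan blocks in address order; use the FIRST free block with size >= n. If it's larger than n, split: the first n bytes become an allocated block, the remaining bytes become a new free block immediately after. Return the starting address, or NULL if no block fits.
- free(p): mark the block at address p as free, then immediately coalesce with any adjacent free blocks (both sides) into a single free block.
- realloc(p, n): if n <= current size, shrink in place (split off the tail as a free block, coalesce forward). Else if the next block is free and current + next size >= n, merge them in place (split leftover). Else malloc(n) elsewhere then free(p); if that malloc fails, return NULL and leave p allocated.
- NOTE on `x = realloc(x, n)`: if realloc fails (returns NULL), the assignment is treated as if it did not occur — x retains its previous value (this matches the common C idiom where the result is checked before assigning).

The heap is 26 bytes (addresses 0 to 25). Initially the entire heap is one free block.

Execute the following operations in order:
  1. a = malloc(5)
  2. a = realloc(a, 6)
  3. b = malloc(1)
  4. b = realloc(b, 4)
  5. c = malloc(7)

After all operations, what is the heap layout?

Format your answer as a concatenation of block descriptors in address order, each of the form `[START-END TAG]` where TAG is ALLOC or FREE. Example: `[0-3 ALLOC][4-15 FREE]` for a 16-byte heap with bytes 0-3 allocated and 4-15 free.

Op 1: a = malloc(5) -> a = 0; heap: [0-4 ALLOC][5-25 FREE]
Op 2: a = realloc(a, 6) -> a = 0; heap: [0-5 ALLOC][6-25 FREE]
Op 3: b = malloc(1) -> b = 6; heap: [0-5 ALLOC][6-6 ALLOC][7-25 FREE]
Op 4: b = realloc(b, 4) -> b = 6; heap: [0-5 ALLOC][6-9 ALLOC][10-25 FREE]
Op 5: c = malloc(7) -> c = 10; heap: [0-5 ALLOC][6-9 ALLOC][10-16 ALLOC][17-25 FREE]

Answer: [0-5 ALLOC][6-9 ALLOC][10-16 ALLOC][17-25 FREE]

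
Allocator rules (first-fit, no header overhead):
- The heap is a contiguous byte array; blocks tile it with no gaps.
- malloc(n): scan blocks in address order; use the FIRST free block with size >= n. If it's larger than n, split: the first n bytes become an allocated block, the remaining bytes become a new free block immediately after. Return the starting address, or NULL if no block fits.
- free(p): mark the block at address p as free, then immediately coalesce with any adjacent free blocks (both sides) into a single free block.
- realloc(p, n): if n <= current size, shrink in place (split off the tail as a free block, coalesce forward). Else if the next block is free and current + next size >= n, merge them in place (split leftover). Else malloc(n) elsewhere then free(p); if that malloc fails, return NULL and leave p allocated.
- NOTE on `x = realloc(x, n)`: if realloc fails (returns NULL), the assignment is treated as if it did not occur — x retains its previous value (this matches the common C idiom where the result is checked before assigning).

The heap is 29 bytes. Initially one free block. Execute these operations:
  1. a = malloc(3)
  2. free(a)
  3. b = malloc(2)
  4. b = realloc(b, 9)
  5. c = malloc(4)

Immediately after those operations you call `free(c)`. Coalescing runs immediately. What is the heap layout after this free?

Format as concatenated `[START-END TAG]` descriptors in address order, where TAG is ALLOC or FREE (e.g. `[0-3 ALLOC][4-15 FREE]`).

Answer: [0-8 ALLOC][9-28 FREE]

Derivation:
Op 1: a = malloc(3) -> a = 0; heap: [0-2 ALLOC][3-28 FREE]
Op 2: free(a) -> (freed a); heap: [0-28 FREE]
Op 3: b = malloc(2) -> b = 0; heap: [0-1 ALLOC][2-28 FREE]
Op 4: b = realloc(b, 9) -> b = 0; heap: [0-8 ALLOC][9-28 FREE]
Op 5: c = malloc(4) -> c = 9; heap: [0-8 ALLOC][9-12 ALLOC][13-28 FREE]
free(c): c = 9 -> block [9-12 ALLOC]; mark free, coalesce with adjacent free neighbors -> [0-8 ALLOC][9-28 FREE]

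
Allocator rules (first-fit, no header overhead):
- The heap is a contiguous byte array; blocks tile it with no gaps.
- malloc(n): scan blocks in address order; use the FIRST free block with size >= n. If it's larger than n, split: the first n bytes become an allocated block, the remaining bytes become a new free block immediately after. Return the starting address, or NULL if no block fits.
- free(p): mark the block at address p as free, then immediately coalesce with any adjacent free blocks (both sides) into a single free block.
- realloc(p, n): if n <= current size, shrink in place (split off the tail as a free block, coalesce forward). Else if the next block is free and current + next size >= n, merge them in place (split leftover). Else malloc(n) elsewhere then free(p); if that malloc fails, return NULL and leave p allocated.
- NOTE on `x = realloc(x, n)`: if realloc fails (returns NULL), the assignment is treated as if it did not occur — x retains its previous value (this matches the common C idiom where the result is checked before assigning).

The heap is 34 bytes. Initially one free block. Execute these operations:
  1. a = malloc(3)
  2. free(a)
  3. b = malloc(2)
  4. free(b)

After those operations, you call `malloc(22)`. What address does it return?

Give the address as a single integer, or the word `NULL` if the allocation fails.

Answer: 0

Derivation:
Op 1: a = malloc(3) -> a = 0; heap: [0-2 ALLOC][3-33 FREE]
Op 2: free(a) -> (freed a); heap: [0-33 FREE]
Op 3: b = malloc(2) -> b = 0; heap: [0-1 ALLOC][2-33 FREE]
Op 4: free(b) -> (freed b); heap: [0-33 FREE]
malloc(22): first-fit scan over [0-33 FREE] -> 0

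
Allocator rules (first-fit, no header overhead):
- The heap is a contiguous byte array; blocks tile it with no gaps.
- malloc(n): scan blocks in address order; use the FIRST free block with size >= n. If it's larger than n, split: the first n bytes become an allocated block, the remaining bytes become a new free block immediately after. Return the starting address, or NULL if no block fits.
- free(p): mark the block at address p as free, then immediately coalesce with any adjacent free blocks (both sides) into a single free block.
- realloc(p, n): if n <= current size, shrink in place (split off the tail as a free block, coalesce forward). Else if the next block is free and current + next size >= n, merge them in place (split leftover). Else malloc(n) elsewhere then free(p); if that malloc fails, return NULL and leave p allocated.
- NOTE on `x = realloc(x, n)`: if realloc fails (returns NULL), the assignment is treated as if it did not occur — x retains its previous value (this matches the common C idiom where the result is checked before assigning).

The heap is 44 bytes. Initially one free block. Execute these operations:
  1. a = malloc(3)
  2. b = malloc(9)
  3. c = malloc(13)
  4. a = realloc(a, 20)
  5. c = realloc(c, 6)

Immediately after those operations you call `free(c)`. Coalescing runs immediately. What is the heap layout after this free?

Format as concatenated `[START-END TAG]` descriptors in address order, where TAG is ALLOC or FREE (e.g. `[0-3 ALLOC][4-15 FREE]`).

Answer: [0-2 ALLOC][3-11 ALLOC][12-43 FREE]

Derivation:
Op 1: a = malloc(3) -> a = 0; heap: [0-2 ALLOC][3-43 FREE]
Op 2: b = malloc(9) -> b = 3; heap: [0-2 ALLOC][3-11 ALLOC][12-43 FREE]
Op 3: c = malloc(13) -> c = 12; heap: [0-2 ALLOC][3-11 ALLOC][12-24 ALLOC][25-43 FREE]
Op 4: a = realloc(a, 20) -> NULL (a unchanged); heap: [0-2 ALLOC][3-11 ALLOC][12-24 ALLOC][25-43 FREE]
Op 5: c = realloc(c, 6) -> c = 12; heap: [0-2 ALLOC][3-11 ALLOC][12-17 ALLOC][18-43 FREE]
free(c): c = 12 -> block [12-17 ALLOC]; mark free, coalesce with adjacent free neighbors -> [0-2 ALLOC][3-11 ALLOC][12-43 FREE]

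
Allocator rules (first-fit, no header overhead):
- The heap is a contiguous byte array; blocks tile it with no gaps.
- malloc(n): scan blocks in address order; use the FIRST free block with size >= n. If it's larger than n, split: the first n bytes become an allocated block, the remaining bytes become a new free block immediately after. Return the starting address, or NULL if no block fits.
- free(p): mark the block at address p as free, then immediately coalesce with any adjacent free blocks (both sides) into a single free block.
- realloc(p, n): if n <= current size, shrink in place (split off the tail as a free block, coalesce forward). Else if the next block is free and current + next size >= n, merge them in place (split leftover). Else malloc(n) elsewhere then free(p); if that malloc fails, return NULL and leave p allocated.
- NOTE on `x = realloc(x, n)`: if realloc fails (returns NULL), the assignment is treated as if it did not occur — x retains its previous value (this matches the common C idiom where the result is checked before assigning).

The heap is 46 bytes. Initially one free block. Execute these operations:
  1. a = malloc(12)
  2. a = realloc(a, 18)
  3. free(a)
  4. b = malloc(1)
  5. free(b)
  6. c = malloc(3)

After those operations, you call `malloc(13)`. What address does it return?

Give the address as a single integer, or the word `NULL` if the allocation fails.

Op 1: a = malloc(12) -> a = 0; heap: [0-11 ALLOC][12-45 FREE]
Op 2: a = realloc(a, 18) -> a = 0; heap: [0-17 ALLOC][18-45 FREE]
Op 3: free(a) -> (freed a); heap: [0-45 FREE]
Op 4: b = malloc(1) -> b = 0; heap: [0-0 ALLOC][1-45 FREE]
Op 5: free(b) -> (freed b); heap: [0-45 FREE]
Op 6: c = malloc(3) -> c = 0; heap: [0-2 ALLOC][3-45 FREE]
malloc(13): first-fit scan over [0-2 ALLOC][3-45 FREE] -> 3

Answer: 3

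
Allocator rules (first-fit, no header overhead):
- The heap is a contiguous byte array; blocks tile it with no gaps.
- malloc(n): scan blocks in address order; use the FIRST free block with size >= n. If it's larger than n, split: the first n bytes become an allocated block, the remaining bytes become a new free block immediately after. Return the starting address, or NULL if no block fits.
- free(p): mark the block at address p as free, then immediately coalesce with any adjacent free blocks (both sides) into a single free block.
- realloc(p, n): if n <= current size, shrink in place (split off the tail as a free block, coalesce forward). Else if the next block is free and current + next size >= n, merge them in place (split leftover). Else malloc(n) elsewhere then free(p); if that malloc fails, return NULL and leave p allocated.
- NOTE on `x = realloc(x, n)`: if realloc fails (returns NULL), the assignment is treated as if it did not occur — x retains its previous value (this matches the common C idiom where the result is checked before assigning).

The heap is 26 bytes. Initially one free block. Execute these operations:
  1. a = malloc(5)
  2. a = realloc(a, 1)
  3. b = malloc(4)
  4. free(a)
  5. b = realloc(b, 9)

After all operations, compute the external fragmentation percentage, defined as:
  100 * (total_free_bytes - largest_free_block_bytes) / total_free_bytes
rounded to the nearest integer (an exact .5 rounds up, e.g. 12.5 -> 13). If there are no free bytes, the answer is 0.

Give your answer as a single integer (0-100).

Op 1: a = malloc(5) -> a = 0; heap: [0-4 ALLOC][5-25 FREE]
Op 2: a = realloc(a, 1) -> a = 0; heap: [0-0 ALLOC][1-25 FREE]
Op 3: b = malloc(4) -> b = 1; heap: [0-0 ALLOC][1-4 ALLOC][5-25 FREE]
Op 4: free(a) -> (freed a); heap: [0-0 FREE][1-4 ALLOC][5-25 FREE]
Op 5: b = realloc(b, 9) -> b = 1; heap: [0-0 FREE][1-9 ALLOC][10-25 FREE]
Free blocks: [1 16] total_free=17 largest=16 -> 100*(17-16)/17 = 100/17 ≈ 5.882 -> rounds to 6

Answer: 6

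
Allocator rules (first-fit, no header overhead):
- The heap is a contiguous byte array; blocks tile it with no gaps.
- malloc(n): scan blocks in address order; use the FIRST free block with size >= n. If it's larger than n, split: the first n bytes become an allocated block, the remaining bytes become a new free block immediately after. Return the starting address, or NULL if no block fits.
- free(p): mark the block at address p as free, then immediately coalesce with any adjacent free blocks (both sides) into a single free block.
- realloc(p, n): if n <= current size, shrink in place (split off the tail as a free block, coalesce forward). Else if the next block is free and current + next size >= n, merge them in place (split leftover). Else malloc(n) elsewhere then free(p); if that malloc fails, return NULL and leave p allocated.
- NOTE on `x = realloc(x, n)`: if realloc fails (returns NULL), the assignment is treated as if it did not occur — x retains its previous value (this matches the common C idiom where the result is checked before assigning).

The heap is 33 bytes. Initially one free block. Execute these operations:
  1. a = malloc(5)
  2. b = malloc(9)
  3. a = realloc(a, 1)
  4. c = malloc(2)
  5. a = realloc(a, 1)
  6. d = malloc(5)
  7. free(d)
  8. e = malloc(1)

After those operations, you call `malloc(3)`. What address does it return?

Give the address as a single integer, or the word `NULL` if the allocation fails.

Answer: 14

Derivation:
Op 1: a = malloc(5) -> a = 0; heap: [0-4 ALLOC][5-32 FREE]
Op 2: b = malloc(9) -> b = 5; heap: [0-4 ALLOC][5-13 ALLOC][14-32 FREE]
Op 3: a = realloc(a, 1) -> a = 0; heap: [0-0 ALLOC][1-4 FREE][5-13 ALLOC][14-32 FREE]
Op 4: c = malloc(2) -> c = 1; heap: [0-0 ALLOC][1-2 ALLOC][3-4 FREE][5-13 ALLOC][14-32 FREE]
Op 5: a = realloc(a, 1) -> a = 0; heap: [0-0 ALLOC][1-2 ALLOC][3-4 FREE][5-13 ALLOC][14-32 FREE]
Op 6: d = malloc(5) -> d = 14; heap: [0-0 ALLOC][1-2 ALLOC][3-4 FREE][5-13 ALLOC][14-18 ALLOC][19-32 FREE]
Op 7: free(d) -> (freed d); heap: [0-0 ALLOC][1-2 ALLOC][3-4 FREE][5-13 ALLOC][14-32 FREE]
Op 8: e = malloc(1) -> e = 3; heap: [0-0 ALLOC][1-2 ALLOC][3-3 ALLOC][4-4 FREE][5-13 ALLOC][14-32 FREE]
malloc(3): first-fit scan over [0-0 ALLOC][1-2 ALLOC][3-3 ALLOC][4-4 FREE][5-13 ALLOC][14-32 FREE] -> 14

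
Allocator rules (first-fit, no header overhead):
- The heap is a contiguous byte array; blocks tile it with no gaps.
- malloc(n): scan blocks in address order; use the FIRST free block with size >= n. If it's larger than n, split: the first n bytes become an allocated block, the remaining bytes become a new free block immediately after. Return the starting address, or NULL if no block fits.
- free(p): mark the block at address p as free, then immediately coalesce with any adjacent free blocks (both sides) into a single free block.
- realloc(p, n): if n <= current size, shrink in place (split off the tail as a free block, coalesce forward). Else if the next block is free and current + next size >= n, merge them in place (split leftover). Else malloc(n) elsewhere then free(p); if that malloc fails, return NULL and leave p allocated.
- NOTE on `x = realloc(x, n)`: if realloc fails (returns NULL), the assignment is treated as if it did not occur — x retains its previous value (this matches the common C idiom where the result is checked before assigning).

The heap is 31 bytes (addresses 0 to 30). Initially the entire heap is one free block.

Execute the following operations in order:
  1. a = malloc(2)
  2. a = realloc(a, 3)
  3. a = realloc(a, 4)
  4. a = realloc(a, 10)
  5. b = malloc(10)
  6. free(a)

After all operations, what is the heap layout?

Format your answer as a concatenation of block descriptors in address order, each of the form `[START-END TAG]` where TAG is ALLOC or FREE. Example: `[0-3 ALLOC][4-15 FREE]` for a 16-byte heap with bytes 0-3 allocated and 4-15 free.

Answer: [0-9 FREE][10-19 ALLOC][20-30 FREE]

Derivation:
Op 1: a = malloc(2) -> a = 0; heap: [0-1 ALLOC][2-30 FREE]
Op 2: a = realloc(a, 3) -> a = 0; heap: [0-2 ALLOC][3-30 FREE]
Op 3: a = realloc(a, 4) -> a = 0; heap: [0-3 ALLOC][4-30 FREE]
Op 4: a = realloc(a, 10) -> a = 0; heap: [0-9 ALLOC][10-30 FREE]
Op 5: b = malloc(10) -> b = 10; heap: [0-9 ALLOC][10-19 ALLOC][20-30 FREE]
Op 6: free(a) -> (freed a); heap: [0-9 FREE][10-19 ALLOC][20-30 FREE]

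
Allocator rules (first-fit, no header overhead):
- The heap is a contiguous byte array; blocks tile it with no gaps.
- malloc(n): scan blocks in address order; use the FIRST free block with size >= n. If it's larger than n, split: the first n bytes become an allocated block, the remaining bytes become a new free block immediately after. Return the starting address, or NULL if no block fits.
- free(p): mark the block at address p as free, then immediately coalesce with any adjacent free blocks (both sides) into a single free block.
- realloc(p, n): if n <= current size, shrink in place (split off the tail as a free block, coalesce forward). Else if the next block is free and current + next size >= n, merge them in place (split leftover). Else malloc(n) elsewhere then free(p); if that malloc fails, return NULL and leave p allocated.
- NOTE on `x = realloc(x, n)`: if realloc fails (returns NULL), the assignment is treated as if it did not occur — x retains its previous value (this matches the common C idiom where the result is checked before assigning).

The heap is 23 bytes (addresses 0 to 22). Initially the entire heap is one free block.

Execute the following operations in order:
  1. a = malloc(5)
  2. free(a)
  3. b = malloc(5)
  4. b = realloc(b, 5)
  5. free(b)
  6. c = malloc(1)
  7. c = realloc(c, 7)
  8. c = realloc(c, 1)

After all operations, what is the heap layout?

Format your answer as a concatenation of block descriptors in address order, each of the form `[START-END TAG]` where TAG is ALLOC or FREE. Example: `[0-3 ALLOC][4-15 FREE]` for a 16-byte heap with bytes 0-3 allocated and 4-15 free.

Answer: [0-0 ALLOC][1-22 FREE]

Derivation:
Op 1: a = malloc(5) -> a = 0; heap: [0-4 ALLOC][5-22 FREE]
Op 2: free(a) -> (freed a); heap: [0-22 FREE]
Op 3: b = malloc(5) -> b = 0; heap: [0-4 ALLOC][5-22 FREE]
Op 4: b = realloc(b, 5) -> b = 0; heap: [0-4 ALLOC][5-22 FREE]
Op 5: free(b) -> (freed b); heap: [0-22 FREE]
Op 6: c = malloc(1) -> c = 0; heap: [0-0 ALLOC][1-22 FREE]
Op 7: c = realloc(c, 7) -> c = 0; heap: [0-6 ALLOC][7-22 FREE]
Op 8: c = realloc(c, 1) -> c = 0; heap: [0-0 ALLOC][1-22 FREE]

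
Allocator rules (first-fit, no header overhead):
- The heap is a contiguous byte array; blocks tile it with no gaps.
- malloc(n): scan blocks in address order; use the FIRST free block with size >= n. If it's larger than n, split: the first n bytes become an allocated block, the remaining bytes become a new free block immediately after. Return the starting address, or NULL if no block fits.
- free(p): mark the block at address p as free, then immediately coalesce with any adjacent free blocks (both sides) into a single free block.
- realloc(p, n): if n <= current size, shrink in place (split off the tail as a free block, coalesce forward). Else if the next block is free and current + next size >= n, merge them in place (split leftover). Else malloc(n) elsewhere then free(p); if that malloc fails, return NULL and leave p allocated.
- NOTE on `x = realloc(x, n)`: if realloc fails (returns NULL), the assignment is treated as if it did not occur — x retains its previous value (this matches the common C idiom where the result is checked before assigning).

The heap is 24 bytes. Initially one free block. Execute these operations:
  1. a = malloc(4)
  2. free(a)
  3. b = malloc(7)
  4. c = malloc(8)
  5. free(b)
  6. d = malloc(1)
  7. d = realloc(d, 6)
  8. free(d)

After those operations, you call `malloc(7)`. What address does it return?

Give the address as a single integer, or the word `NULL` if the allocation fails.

Op 1: a = malloc(4) -> a = 0; heap: [0-3 ALLOC][4-23 FREE]
Op 2: free(a) -> (freed a); heap: [0-23 FREE]
Op 3: b = malloc(7) -> b = 0; heap: [0-6 ALLOC][7-23 FREE]
Op 4: c = malloc(8) -> c = 7; heap: [0-6 ALLOC][7-14 ALLOC][15-23 FREE]
Op 5: free(b) -> (freed b); heap: [0-6 FREE][7-14 ALLOC][15-23 FREE]
Op 6: d = malloc(1) -> d = 0; heap: [0-0 ALLOC][1-6 FREE][7-14 ALLOC][15-23 FREE]
Op 7: d = realloc(d, 6) -> d = 0; heap: [0-5 ALLOC][6-6 FREE][7-14 ALLOC][15-23 FREE]
Op 8: free(d) -> (freed d); heap: [0-6 FREE][7-14 ALLOC][15-23 FREE]
malloc(7): first-fit scan over [0-6 FREE][7-14 ALLOC][15-23 FREE] -> 0

Answer: 0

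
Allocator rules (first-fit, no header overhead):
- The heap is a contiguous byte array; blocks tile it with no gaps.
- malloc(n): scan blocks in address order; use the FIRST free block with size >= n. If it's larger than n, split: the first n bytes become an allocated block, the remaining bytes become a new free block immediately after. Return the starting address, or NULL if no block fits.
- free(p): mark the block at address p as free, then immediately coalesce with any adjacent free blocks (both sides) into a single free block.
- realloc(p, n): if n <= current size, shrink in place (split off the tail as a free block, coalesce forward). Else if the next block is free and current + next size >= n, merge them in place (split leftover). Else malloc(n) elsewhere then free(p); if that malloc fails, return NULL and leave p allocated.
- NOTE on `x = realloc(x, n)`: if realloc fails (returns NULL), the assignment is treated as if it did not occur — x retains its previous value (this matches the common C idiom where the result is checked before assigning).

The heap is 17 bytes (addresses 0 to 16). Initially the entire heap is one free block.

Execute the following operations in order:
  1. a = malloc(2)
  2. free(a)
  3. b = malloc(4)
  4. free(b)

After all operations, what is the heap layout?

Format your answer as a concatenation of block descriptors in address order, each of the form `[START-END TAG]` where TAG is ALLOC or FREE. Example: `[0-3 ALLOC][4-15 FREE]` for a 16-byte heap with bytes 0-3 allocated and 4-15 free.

Answer: [0-16 FREE]

Derivation:
Op 1: a = malloc(2) -> a = 0; heap: [0-1 ALLOC][2-16 FREE]
Op 2: free(a) -> (freed a); heap: [0-16 FREE]
Op 3: b = malloc(4) -> b = 0; heap: [0-3 ALLOC][4-16 FREE]
Op 4: free(b) -> (freed b); heap: [0-16 FREE]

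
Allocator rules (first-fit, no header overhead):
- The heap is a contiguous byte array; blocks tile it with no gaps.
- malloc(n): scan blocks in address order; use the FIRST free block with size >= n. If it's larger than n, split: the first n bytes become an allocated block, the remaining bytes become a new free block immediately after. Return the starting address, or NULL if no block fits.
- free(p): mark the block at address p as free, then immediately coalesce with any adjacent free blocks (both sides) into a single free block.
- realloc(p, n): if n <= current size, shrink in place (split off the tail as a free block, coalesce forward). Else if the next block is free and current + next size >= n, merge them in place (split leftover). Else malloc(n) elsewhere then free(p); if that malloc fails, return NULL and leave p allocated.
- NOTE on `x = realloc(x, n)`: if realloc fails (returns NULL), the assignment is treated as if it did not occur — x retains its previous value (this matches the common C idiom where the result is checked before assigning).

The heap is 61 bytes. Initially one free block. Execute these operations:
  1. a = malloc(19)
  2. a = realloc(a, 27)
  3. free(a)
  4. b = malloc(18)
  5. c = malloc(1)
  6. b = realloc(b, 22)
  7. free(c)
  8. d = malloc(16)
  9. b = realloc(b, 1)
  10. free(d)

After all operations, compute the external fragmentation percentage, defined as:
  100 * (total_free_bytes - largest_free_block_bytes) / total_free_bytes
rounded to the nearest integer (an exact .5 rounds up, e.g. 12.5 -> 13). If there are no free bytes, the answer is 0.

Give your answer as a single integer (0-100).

Answer: 32

Derivation:
Op 1: a = malloc(19) -> a = 0; heap: [0-18 ALLOC][19-60 FREE]
Op 2: a = realloc(a, 27) -> a = 0; heap: [0-26 ALLOC][27-60 FREE]
Op 3: free(a) -> (freed a); heap: [0-60 FREE]
Op 4: b = malloc(18) -> b = 0; heap: [0-17 ALLOC][18-60 FREE]
Op 5: c = malloc(1) -> c = 18; heap: [0-17 ALLOC][18-18 ALLOC][19-60 FREE]
Op 6: b = realloc(b, 22) -> b = 19; heap: [0-17 FREE][18-18 ALLOC][19-40 ALLOC][41-60 FREE]
Op 7: free(c) -> (freed c); heap: [0-18 FREE][19-40 ALLOC][41-60 FREE]
Op 8: d = malloc(16) -> d = 0; heap: [0-15 ALLOC][16-18 FREE][19-40 ALLOC][41-60 FREE]
Op 9: b = realloc(b, 1) -> b = 19; heap: [0-15 ALLOC][16-18 FREE][19-19 ALLOC][20-60 FREE]
Op 10: free(d) -> (freed d); heap: [0-18 FREE][19-19 ALLOC][20-60 FREE]
Free blocks: [19 41] total_free=60 largest=41 -> 100*(60-41)/60 = 1900/60 ≈ 31.667 -> rounds to 32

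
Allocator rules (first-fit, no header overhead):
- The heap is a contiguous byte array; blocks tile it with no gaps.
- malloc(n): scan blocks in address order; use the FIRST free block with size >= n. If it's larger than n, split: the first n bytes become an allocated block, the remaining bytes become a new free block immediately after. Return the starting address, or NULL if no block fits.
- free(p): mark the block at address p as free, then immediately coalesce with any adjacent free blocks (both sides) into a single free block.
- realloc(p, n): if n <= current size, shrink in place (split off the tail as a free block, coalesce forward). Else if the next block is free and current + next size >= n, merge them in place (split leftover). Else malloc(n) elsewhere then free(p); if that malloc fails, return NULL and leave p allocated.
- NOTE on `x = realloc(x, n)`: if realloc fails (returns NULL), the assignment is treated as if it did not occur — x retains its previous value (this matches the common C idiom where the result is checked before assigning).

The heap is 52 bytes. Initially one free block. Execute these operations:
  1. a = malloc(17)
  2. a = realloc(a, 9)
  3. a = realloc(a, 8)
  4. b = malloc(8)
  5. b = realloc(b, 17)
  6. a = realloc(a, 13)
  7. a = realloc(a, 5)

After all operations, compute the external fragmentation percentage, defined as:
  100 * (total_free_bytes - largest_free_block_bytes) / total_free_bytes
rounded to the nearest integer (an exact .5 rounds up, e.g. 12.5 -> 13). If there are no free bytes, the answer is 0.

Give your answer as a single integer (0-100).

Answer: 27

Derivation:
Op 1: a = malloc(17) -> a = 0; heap: [0-16 ALLOC][17-51 FREE]
Op 2: a = realloc(a, 9) -> a = 0; heap: [0-8 ALLOC][9-51 FREE]
Op 3: a = realloc(a, 8) -> a = 0; heap: [0-7 ALLOC][8-51 FREE]
Op 4: b = malloc(8) -> b = 8; heap: [0-7 ALLOC][8-15 ALLOC][16-51 FREE]
Op 5: b = realloc(b, 17) -> b = 8; heap: [0-7 ALLOC][8-24 ALLOC][25-51 FREE]
Op 6: a = realloc(a, 13) -> a = 25; heap: [0-7 FREE][8-24 ALLOC][25-37 ALLOC][38-51 FREE]
Op 7: a = realloc(a, 5) -> a = 25; heap: [0-7 FREE][8-24 ALLOC][25-29 ALLOC][30-51 FREE]
Free blocks: [8 22] total_free=30 largest=22 -> 100*(30-22)/30 = 800/30 ≈ 26.667 -> rounds to 27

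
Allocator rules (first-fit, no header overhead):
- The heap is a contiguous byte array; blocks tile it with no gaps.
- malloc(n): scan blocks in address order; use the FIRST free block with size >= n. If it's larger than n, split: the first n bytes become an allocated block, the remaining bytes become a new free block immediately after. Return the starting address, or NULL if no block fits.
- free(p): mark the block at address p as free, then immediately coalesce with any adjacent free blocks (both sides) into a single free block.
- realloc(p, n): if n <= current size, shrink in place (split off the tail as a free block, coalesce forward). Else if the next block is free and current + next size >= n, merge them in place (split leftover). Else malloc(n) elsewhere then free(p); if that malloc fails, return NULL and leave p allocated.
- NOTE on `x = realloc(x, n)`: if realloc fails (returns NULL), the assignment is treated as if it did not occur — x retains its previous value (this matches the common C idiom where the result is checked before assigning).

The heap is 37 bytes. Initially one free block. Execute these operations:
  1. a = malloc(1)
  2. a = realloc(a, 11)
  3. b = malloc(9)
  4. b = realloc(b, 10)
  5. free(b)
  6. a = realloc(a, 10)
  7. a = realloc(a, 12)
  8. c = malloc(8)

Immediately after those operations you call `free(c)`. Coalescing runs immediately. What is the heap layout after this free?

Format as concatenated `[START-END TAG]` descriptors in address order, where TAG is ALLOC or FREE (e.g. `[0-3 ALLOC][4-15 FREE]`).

Op 1: a = malloc(1) -> a = 0; heap: [0-0 ALLOC][1-36 FREE]
Op 2: a = realloc(a, 11) -> a = 0; heap: [0-10 ALLOC][11-36 FREE]
Op 3: b = malloc(9) -> b = 11; heap: [0-10 ALLOC][11-19 ALLOC][20-36 FREE]
Op 4: b = realloc(b, 10) -> b = 11; heap: [0-10 ALLOC][11-20 ALLOC][21-36 FREE]
Op 5: free(b) -> (freed b); heap: [0-10 ALLOC][11-36 FREE]
Op 6: a = realloc(a, 10) -> a = 0; heap: [0-9 ALLOC][10-36 FREE]
Op 7: a = realloc(a, 12) -> a = 0; heap: [0-11 ALLOC][12-36 FREE]
Op 8: c = malloc(8) -> c = 12; heap: [0-11 ALLOC][12-19 ALLOC][20-36 FREE]
free(c): c = 12 -> block [12-19 ALLOC]; mark free, coalesce with adjacent free neighbors -> [0-11 ALLOC][12-36 FREE]

Answer: [0-11 ALLOC][12-36 FREE]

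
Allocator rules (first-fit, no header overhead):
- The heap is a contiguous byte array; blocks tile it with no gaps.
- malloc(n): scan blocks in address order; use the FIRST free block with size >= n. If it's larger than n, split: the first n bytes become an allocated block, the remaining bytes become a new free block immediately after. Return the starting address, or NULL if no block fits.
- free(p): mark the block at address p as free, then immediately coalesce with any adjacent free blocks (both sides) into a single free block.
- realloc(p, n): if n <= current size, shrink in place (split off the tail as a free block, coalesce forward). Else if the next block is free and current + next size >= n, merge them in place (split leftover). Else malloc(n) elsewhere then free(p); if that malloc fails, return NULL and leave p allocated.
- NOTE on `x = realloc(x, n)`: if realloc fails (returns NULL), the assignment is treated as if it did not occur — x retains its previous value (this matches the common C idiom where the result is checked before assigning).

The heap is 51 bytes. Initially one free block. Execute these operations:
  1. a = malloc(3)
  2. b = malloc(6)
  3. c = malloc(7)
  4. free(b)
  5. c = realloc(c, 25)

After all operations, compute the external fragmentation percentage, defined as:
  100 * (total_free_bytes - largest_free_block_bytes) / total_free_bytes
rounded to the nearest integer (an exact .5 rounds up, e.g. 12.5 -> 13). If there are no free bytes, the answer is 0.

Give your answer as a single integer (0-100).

Answer: 26

Derivation:
Op 1: a = malloc(3) -> a = 0; heap: [0-2 ALLOC][3-50 FREE]
Op 2: b = malloc(6) -> b = 3; heap: [0-2 ALLOC][3-8 ALLOC][9-50 FREE]
Op 3: c = malloc(7) -> c = 9; heap: [0-2 ALLOC][3-8 ALLOC][9-15 ALLOC][16-50 FREE]
Op 4: free(b) -> (freed b); heap: [0-2 ALLOC][3-8 FREE][9-15 ALLOC][16-50 FREE]
Op 5: c = realloc(c, 25) -> c = 9; heap: [0-2 ALLOC][3-8 FREE][9-33 ALLOC][34-50 FREE]
Free blocks: [6 17] total_free=23 largest=17 -> 100*(23-17)/23 = 600/23 ≈ 26.087 -> rounds to 26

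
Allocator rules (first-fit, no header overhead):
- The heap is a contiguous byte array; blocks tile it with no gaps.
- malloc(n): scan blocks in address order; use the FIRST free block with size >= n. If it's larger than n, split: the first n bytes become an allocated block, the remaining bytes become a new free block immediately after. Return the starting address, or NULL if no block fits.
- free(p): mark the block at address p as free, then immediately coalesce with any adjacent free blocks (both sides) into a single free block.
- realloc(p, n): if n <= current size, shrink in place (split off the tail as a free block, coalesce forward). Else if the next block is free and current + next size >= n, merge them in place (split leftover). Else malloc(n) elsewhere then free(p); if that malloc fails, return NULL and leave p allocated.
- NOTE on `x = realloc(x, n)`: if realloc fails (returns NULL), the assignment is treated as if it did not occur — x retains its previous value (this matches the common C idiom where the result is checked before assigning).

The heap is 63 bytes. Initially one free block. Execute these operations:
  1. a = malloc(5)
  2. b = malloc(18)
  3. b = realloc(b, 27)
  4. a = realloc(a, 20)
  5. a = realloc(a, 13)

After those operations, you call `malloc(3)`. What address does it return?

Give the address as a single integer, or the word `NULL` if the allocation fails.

Answer: 0

Derivation:
Op 1: a = malloc(5) -> a = 0; heap: [0-4 ALLOC][5-62 FREE]
Op 2: b = malloc(18) -> b = 5; heap: [0-4 ALLOC][5-22 ALLOC][23-62 FREE]
Op 3: b = realloc(b, 27) -> b = 5; heap: [0-4 ALLOC][5-31 ALLOC][32-62 FREE]
Op 4: a = realloc(a, 20) -> a = 32; heap: [0-4 FREE][5-31 ALLOC][32-51 ALLOC][52-62 FREE]
Op 5: a = realloc(a, 13) -> a = 32; heap: [0-4 FREE][5-31 ALLOC][32-44 ALLOC][45-62 FREE]
malloc(3): first-fit scan over [0-4 FREE][5-31 ALLOC][32-44 ALLOC][45-62 FREE] -> 0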